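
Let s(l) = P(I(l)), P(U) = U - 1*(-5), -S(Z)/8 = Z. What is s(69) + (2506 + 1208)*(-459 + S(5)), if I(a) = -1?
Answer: -1853282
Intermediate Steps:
S(Z) = -8*Z
P(U) = 5 + U (P(U) = U + 5 = 5 + U)
s(l) = 4 (s(l) = 5 - 1 = 4)
s(69) + (2506 + 1208)*(-459 + S(5)) = 4 + (2506 + 1208)*(-459 - 8*5) = 4 + 3714*(-459 - 40) = 4 + 3714*(-499) = 4 - 1853286 = -1853282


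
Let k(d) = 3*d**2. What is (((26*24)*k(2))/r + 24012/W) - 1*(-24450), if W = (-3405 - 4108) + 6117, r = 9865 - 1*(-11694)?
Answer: 183837219585/7524091 ≈ 24433.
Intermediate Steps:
r = 21559 (r = 9865 + 11694 = 21559)
W = -1396 (W = -7513 + 6117 = -1396)
(((26*24)*k(2))/r + 24012/W) - 1*(-24450) = (((26*24)*(3*2**2))/21559 + 24012/(-1396)) - 1*(-24450) = ((624*(3*4))*(1/21559) + 24012*(-1/1396)) + 24450 = ((624*12)*(1/21559) - 6003/349) + 24450 = (7488*(1/21559) - 6003/349) + 24450 = (7488/21559 - 6003/349) + 24450 = -126805365/7524091 + 24450 = 183837219585/7524091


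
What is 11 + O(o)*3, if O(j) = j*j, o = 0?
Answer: 11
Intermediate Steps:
O(j) = j**2
11 + O(o)*3 = 11 + 0**2*3 = 11 + 0*3 = 11 + 0 = 11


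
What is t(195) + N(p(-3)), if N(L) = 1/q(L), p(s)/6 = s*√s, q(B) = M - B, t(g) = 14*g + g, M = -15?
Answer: 1167070/399 - 2*I*√3/133 ≈ 2925.0 - 0.026046*I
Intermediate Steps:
t(g) = 15*g
q(B) = -15 - B
p(s) = 6*s^(3/2) (p(s) = 6*(s*√s) = 6*s^(3/2))
N(L) = 1/(-15 - L)
t(195) + N(p(-3)) = 15*195 - 1/(15 + 6*(-3)^(3/2)) = 2925 - 1/(15 + 6*(-3*I*√3)) = 2925 - 1/(15 - 18*I*√3)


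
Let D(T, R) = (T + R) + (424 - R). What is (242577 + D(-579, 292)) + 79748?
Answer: 322170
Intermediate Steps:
D(T, R) = 424 + T (D(T, R) = (R + T) + (424 - R) = 424 + T)
(242577 + D(-579, 292)) + 79748 = (242577 + (424 - 579)) + 79748 = (242577 - 155) + 79748 = 242422 + 79748 = 322170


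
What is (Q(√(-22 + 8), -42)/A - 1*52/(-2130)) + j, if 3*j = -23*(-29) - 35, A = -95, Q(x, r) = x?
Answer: 224386/1065 - I*√14/95 ≈ 210.69 - 0.039386*I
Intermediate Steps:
j = 632/3 (j = (-23*(-29) - 35)/3 = (667 - 35)/3 = (⅓)*632 = 632/3 ≈ 210.67)
(Q(√(-22 + 8), -42)/A - 1*52/(-2130)) + j = (√(-22 + 8)/(-95) - 1*52/(-2130)) + 632/3 = (√(-14)*(-1/95) - 52*(-1/2130)) + 632/3 = ((I*√14)*(-1/95) + 26/1065) + 632/3 = (-I*√14/95 + 26/1065) + 632/3 = (26/1065 - I*√14/95) + 632/3 = 224386/1065 - I*√14/95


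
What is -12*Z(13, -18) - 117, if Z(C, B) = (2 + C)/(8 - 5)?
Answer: -177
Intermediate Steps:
Z(C, B) = ⅔ + C/3 (Z(C, B) = (2 + C)/3 = (2 + C)*(⅓) = ⅔ + C/3)
-12*Z(13, -18) - 117 = -12*(⅔ + (⅓)*13) - 117 = -12*(⅔ + 13/3) - 117 = -12*5 - 117 = -60 - 117 = -177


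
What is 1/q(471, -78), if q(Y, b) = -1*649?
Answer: -1/649 ≈ -0.0015408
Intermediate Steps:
q(Y, b) = -649
1/q(471, -78) = 1/(-649) = -1/649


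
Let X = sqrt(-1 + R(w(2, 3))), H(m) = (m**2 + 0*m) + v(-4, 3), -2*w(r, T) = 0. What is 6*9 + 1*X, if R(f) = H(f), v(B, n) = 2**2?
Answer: 54 + sqrt(3) ≈ 55.732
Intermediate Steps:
v(B, n) = 4
w(r, T) = 0 (w(r, T) = -1/2*0 = 0)
H(m) = 4 + m**2 (H(m) = (m**2 + 0*m) + 4 = (m**2 + 0) + 4 = m**2 + 4 = 4 + m**2)
R(f) = 4 + f**2
X = sqrt(3) (X = sqrt(-1 + (4 + 0**2)) = sqrt(-1 + (4 + 0)) = sqrt(-1 + 4) = sqrt(3) ≈ 1.7320)
6*9 + 1*X = 6*9 + 1*sqrt(3) = 54 + sqrt(3)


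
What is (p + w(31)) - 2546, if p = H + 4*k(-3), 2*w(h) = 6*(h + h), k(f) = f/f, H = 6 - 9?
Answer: -2359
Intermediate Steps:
H = -3
k(f) = 1
w(h) = 6*h (w(h) = (6*(h + h))/2 = (6*(2*h))/2 = (12*h)/2 = 6*h)
p = 1 (p = -3 + 4*1 = -3 + 4 = 1)
(p + w(31)) - 2546 = (1 + 6*31) - 2546 = (1 + 186) - 2546 = 187 - 2546 = -2359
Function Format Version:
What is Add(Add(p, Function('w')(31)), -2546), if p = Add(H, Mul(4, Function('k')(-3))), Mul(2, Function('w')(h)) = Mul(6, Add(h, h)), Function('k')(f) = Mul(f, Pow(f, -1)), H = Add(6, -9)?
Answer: -2359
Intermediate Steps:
H = -3
Function('k')(f) = 1
Function('w')(h) = Mul(6, h) (Function('w')(h) = Mul(Rational(1, 2), Mul(6, Add(h, h))) = Mul(Rational(1, 2), Mul(6, Mul(2, h))) = Mul(Rational(1, 2), Mul(12, h)) = Mul(6, h))
p = 1 (p = Add(-3, Mul(4, 1)) = Add(-3, 4) = 1)
Add(Add(p, Function('w')(31)), -2546) = Add(Add(1, Mul(6, 31)), -2546) = Add(Add(1, 186), -2546) = Add(187, -2546) = -2359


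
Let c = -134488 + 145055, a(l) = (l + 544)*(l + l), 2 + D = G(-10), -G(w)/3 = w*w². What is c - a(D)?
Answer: -21227265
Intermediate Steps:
G(w) = -3*w³ (G(w) = -3*w*w² = -3*w³)
D = 2998 (D = -2 - 3*(-10)³ = -2 - 3*(-1000) = -2 + 3000 = 2998)
a(l) = 2*l*(544 + l) (a(l) = (544 + l)*(2*l) = 2*l*(544 + l))
c = 10567
c - a(D) = 10567 - 2*2998*(544 + 2998) = 10567 - 2*2998*3542 = 10567 - 1*21237832 = 10567 - 21237832 = -21227265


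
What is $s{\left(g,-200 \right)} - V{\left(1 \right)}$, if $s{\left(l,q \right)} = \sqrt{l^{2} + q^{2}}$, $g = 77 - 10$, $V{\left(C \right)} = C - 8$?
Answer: $7 + \sqrt{44489} \approx 217.92$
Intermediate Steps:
$V{\left(C \right)} = -8 + C$ ($V{\left(C \right)} = C - 8 = -8 + C$)
$g = 67$ ($g = 77 - 10 = 67$)
$s{\left(g,-200 \right)} - V{\left(1 \right)} = \sqrt{67^{2} + \left(-200\right)^{2}} - \left(-8 + 1\right) = \sqrt{4489 + 40000} - -7 = \sqrt{44489} + 7 = 7 + \sqrt{44489}$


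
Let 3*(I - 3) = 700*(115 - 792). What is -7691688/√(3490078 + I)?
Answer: -7691688*√612021/1428049 ≈ -4213.7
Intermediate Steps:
I = -473891/3 (I = 3 + (700*(115 - 792))/3 = 3 + (700*(-677))/3 = 3 + (⅓)*(-473900) = 3 - 473900/3 = -473891/3 ≈ -1.5796e+5)
-7691688/√(3490078 + I) = -7691688/√(3490078 - 473891/3) = -7691688*√612021/1428049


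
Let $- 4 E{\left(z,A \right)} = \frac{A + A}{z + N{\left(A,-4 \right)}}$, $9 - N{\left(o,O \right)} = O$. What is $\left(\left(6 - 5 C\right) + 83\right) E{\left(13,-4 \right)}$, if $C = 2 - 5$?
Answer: $8$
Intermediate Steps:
$N{\left(o,O \right)} = 9 - O$
$C = -3$ ($C = 2 - 5 = -3$)
$E{\left(z,A \right)} = - \frac{A}{2 \left(13 + z\right)}$ ($E{\left(z,A \right)} = - \frac{\left(A + A\right) \frac{1}{z + \left(9 - -4\right)}}{4} = - \frac{2 A \frac{1}{z + \left(9 + 4\right)}}{4} = - \frac{2 A \frac{1}{z + 13}}{4} = - \frac{2 A \frac{1}{13 + z}}{4} = - \frac{A}{2 \left(13 + z\right)}$)
$\left(\left(6 - 5 C\right) + 83\right) E{\left(13,-4 \right)} = \left(\left(6 - -15\right) + 83\right) \left(\left(-1\right) \left(-4\right) \frac{1}{26 + 2 \cdot 13}\right) = \left(\left(6 + 15\right) + 83\right) \left(\left(-1\right) \left(-4\right) \frac{1}{26 + 26}\right) = \left(21 + 83\right) \left(\left(-1\right) \left(-4\right) \frac{1}{52}\right) = 104 \left(\left(-1\right) \left(-4\right) \frac{1}{52}\right) = 104 \cdot \frac{1}{13} = 8$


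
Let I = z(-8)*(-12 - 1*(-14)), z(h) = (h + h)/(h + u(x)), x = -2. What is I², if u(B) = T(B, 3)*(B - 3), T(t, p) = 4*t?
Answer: 1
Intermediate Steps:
u(B) = 4*B*(-3 + B) (u(B) = (4*B)*(B - 3) = (4*B)*(-3 + B) = 4*B*(-3 + B))
z(h) = 2*h/(40 + h) (z(h) = (h + h)/(h + 4*(-2)*(-3 - 2)) = (2*h)/(h + 4*(-2)*(-5)) = (2*h)/(h + 40) = (2*h)/(40 + h) = 2*h/(40 + h))
I = -1 (I = (2*(-8)/(40 - 8))*(-12 - 1*(-14)) = (2*(-8)/32)*(-12 + 14) = (2*(-8)*(1/32))*2 = -½*2 = -1)
I² = (-1)² = 1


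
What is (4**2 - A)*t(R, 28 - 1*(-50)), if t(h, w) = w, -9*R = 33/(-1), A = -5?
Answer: 1638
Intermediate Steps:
R = 11/3 (R = -11/(3*(-1)) = -11*(-1)/3 = -1/9*(-33) = 11/3 ≈ 3.6667)
(4**2 - A)*t(R, 28 - 1*(-50)) = (4**2 - 1*(-5))*(28 - 1*(-50)) = (16 + 5)*(28 + 50) = 21*78 = 1638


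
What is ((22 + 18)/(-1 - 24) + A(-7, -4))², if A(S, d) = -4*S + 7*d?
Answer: 64/25 ≈ 2.5600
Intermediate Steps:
((22 + 18)/(-1 - 24) + A(-7, -4))² = ((22 + 18)/(-1 - 24) + (-4*(-7) + 7*(-4)))² = (40/(-25) + (28 - 28))² = (40*(-1/25) + 0)² = (-8/5 + 0)² = (-8/5)² = 64/25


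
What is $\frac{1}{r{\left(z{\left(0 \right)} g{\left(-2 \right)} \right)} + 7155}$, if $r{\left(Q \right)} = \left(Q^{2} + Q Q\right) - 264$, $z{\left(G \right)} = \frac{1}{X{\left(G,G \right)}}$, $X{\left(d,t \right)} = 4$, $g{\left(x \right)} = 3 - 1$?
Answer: $\frac{2}{13783} \approx 0.00014511$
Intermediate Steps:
$g{\left(x \right)} = 2$ ($g{\left(x \right)} = 3 - 1 = 2$)
$z{\left(G \right)} = \frac{1}{4}$
$r{\left(Q \right)} = -264 + 2 Q^{2}$ ($r{\left(Q \right)} = \left(Q^{2} + Q^{2}\right) - 264 = 2 Q^{2} - 264 = -264 + 2 Q^{2}$)
$\frac{1}{r{\left(z{\left(0 \right)} g{\left(-2 \right)} \right)} + 7155} = \frac{1}{\left(-264 + 2 \left(\frac{1}{4} \cdot 2\right)^{2}\right) + 7155} = \frac{1}{\left(-264 + \frac{2}{4}\right) + 7155} = \frac{1}{\left(-264 + 2 \cdot \frac{1}{4}\right) + 7155} = \frac{1}{\left(-264 + \frac{1}{2}\right) + 7155} = \frac{1}{- \frac{527}{2} + 7155} = \frac{1}{\frac{13783}{2}} = \frac{2}{13783}$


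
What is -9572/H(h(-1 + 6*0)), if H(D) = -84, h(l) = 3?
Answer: 2393/21 ≈ 113.95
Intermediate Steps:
-9572/H(h(-1 + 6*0)) = -9572/(-84) = -9572*(-1/84) = 2393/21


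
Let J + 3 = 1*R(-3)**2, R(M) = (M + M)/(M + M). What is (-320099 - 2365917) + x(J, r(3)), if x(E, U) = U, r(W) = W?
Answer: -2686013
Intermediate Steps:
R(M) = 1 (R(M) = (2*M)/((2*M)) = (2*M)*(1/(2*M)) = 1)
J = -2 (J = -3 + 1*1**2 = -3 + 1*1 = -3 + 1 = -2)
(-320099 - 2365917) + x(J, r(3)) = (-320099 - 2365917) + 3 = -2686016 + 3 = -2686013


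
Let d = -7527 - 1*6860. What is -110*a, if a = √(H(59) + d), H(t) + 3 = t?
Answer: -110*I*√14331 ≈ -13168.0*I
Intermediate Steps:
H(t) = -3 + t
d = -14387 (d = -7527 - 6860 = -14387)
a = I*√14331 (a = √((-3 + 59) - 14387) = √(56 - 14387) = √(-14331) = I*√14331 ≈ 119.71*I)
-110*a = -110*I*√14331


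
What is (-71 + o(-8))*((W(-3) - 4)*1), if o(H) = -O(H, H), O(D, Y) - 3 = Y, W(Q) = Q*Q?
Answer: -330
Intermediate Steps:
W(Q) = Q²
O(D, Y) = 3 + Y
o(H) = -3 - H (o(H) = -(3 + H) = -3 - H)
(-71 + o(-8))*((W(-3) - 4)*1) = (-71 + (-3 - 1*(-8)))*(((-3)² - 4)*1) = (-71 + (-3 + 8))*((9 - 4)*1) = (-71 + 5)*(5*1) = -66*5 = -330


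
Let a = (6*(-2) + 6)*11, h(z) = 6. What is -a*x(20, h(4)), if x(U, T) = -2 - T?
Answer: -528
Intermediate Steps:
a = -66 (a = (-12 + 6)*11 = -6*11 = -66)
-a*x(20, h(4)) = -(-66)*(-2 - 1*6) = -(-66)*(-2 - 6) = -(-66)*(-8) = -1*528 = -528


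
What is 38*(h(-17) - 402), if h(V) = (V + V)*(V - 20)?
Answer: 32528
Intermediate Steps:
h(V) = 2*V*(-20 + V) (h(V) = (2*V)*(-20 + V) = 2*V*(-20 + V))
38*(h(-17) - 402) = 38*(2*(-17)*(-20 - 17) - 402) = 38*(2*(-17)*(-37) - 402) = 38*(1258 - 402) = 38*856 = 32528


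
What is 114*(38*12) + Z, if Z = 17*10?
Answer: 52154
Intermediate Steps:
Z = 170
114*(38*12) + Z = 114*(38*12) + 170 = 114*456 + 170 = 51984 + 170 = 52154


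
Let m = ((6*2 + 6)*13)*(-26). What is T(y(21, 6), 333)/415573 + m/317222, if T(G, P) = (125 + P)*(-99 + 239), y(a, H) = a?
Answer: 8905964254/65914449103 ≈ 0.13511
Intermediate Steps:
T(G, P) = 17500 + 140*P (T(G, P) = (125 + P)*140 = 17500 + 140*P)
m = -6084 (m = ((12 + 6)*13)*(-26) = (18*13)*(-26) = 234*(-26) = -6084)
T(y(21, 6), 333)/415573 + m/317222 = (17500 + 140*333)/415573 - 6084/317222 = (17500 + 46620)*(1/415573) - 6084*1/317222 = 64120*(1/415573) - 3042/158611 = 64120/415573 - 3042/158611 = 8905964254/65914449103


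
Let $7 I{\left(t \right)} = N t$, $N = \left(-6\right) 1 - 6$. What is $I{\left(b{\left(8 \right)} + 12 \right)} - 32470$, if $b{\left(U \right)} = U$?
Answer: $- \frac{227530}{7} \approx -32504.0$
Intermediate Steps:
$N = -12$ ($N = -6 + \left(-7 + 1\right) = -6 - 6 = -12$)
$I{\left(t \right)} = - \frac{12 t}{7}$ ($I{\left(t \right)} = \frac{\left(-12\right) t}{7} = - \frac{12 t}{7}$)
$I{\left(b{\left(8 \right)} + 12 \right)} - 32470 = - \frac{12 \left(8 + 12\right)}{7} - 32470 = \left(- \frac{12}{7}\right) 20 - 32470 = - \frac{240}{7} - 32470 = - \frac{227530}{7}$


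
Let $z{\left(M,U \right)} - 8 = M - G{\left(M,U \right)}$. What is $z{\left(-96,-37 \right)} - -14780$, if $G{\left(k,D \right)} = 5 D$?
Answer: $14877$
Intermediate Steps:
$z{\left(M,U \right)} = 8 + M - 5 U$ ($z{\left(M,U \right)} = 8 + \left(M - 5 U\right) = 8 + M - 5 U$)
$z{\left(-96,-37 \right)} - -14780 = \left(8 - 96 - -185\right) - -14780 = \left(8 - 96 + 185\right) + 14780 = 97 + 14780 = 14877$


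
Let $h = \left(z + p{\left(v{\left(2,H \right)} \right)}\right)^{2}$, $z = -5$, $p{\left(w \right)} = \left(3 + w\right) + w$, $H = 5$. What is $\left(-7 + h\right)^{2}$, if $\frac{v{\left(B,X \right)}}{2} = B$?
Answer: $841$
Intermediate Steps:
$v{\left(B,X \right)} = 2 B$
$p{\left(w \right)} = 3 + 2 w$
$h = 36$ ($h = \left(-5 + \left(3 + 2 \cdot 2 \cdot 2\right)\right)^{2} = \left(-5 + \left(3 + 2 \cdot 4\right)\right)^{2} = \left(-5 + \left(3 + 8\right)\right)^{2} = \left(-5 + 11\right)^{2} = 6^{2} = 36$)
$\left(-7 + h\right)^{2} = \left(-7 + 36\right)^{2} = 29^{2} = 841$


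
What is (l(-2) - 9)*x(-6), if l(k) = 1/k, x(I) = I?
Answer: 57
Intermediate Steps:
l(k) = 1/k
(l(-2) - 9)*x(-6) = (1/(-2) - 9)*(-6) = (-½ - 9)*(-6) = -19/2*(-6) = 57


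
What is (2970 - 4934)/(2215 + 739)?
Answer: -982/1477 ≈ -0.66486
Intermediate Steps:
(2970 - 4934)/(2215 + 739) = -1964/2954 = -1964*1/2954 = -982/1477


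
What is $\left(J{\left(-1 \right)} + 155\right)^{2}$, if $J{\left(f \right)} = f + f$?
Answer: $23409$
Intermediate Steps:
$J{\left(f \right)} = 2 f$
$\left(J{\left(-1 \right)} + 155\right)^{2} = \left(2 \left(-1\right) + 155\right)^{2} = \left(-2 + 155\right)^{2} = 153^{2} = 23409$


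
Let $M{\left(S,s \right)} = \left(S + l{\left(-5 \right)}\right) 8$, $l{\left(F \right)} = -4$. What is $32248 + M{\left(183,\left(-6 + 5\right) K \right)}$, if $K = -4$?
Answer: $33680$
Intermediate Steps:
$M{\left(S,s \right)} = -32 + 8 S$ ($M{\left(S,s \right)} = \left(S - 4\right) 8 = \left(-4 + S\right) 8 = -32 + 8 S$)
$32248 + M{\left(183,\left(-6 + 5\right) K \right)} = 32248 + \left(-32 + 8 \cdot 183\right) = 32248 + \left(-32 + 1464\right) = 32248 + 1432 = 33680$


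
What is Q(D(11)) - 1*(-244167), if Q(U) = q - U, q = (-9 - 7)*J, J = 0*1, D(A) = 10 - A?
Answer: 244168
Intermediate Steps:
J = 0
q = 0 (q = (-9 - 7)*0 = -16*0 = 0)
Q(U) = -U (Q(U) = 0 - U = -U)
Q(D(11)) - 1*(-244167) = -(10 - 1*11) - 1*(-244167) = -(10 - 11) + 244167 = -1*(-1) + 244167 = 1 + 244167 = 244168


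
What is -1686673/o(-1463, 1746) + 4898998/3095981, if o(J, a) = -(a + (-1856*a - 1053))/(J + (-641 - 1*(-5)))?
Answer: 10976656151323321/10030616210223 ≈ 1094.3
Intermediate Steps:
o(J, a) = -(-1053 - 1855*a)/(-636 + J) (o(J, a) = -(a + (-1053 - 1856*a))/(J + (-641 + 5)) = -(-1053 - 1855*a)/(J - 636) = -(-1053 - 1855*a)/(-636 + J))
-1686673/o(-1463, 1746) + 4898998/3095981 = -1686673*(-636 - 1463)/(1053 + 1855*1746) + 4898998/3095981 = -1686673*(-2099/(1053 + 3238830)) + 4898998*(1/3095981) = -1686673/((-1/2099*3239883)) + 4898998/3095981 = -1686673/(-3239883/2099) + 4898998/3095981 = -1686673*(-2099/3239883) + 4898998/3095981 = 3540326627/3239883 + 4898998/3095981 = 10976656151323321/10030616210223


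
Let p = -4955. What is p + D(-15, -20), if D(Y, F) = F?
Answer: -4975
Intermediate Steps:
p + D(-15, -20) = -4955 - 20 = -4975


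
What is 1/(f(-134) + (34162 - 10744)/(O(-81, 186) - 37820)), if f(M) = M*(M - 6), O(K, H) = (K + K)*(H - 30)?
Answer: 31546/591791251 ≈ 5.3306e-5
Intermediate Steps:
O(K, H) = 2*K*(-30 + H) (O(K, H) = (2*K)*(-30 + H) = 2*K*(-30 + H))
f(M) = M*(-6 + M)
1/(f(-134) + (34162 - 10744)/(O(-81, 186) - 37820)) = 1/(-134*(-6 - 134) + (34162 - 10744)/(2*(-81)*(-30 + 186) - 37820)) = 1/(-134*(-140) + 23418/(2*(-81)*156 - 37820)) = 1/(18760 + 23418/(-25272 - 37820)) = 1/(18760 + 23418/(-63092)) = 1/(18760 + 23418*(-1/63092)) = 1/(18760 - 11709/31546) = 1/(591791251/31546) = 31546/591791251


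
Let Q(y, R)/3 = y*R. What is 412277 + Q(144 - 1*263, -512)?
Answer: 595061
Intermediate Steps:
Q(y, R) = 3*R*y (Q(y, R) = 3*(y*R) = 3*(R*y) = 3*R*y)
412277 + Q(144 - 1*263, -512) = 412277 + 3*(-512)*(144 - 1*263) = 412277 + 3*(-512)*(144 - 263) = 412277 + 3*(-512)*(-119) = 412277 + 182784 = 595061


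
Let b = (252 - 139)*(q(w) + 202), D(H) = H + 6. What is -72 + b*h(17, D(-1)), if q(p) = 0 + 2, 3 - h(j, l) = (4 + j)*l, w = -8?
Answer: -2351376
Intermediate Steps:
D(H) = 6 + H
h(j, l) = 3 - l*(4 + j) (h(j, l) = 3 - (4 + j)*l = 3 - l*(4 + j))
q(p) = 2
b = 23052 (b = (252 - 139)*(2 + 202) = 113*204 = 23052)
-72 + b*h(17, D(-1)) = -72 + 23052*(3 - 4*(6 - 1) - 1*17*(6 - 1)) = -72 + 23052*(3 - 4*5 - 1*17*5) = -72 + 23052*(3 - 20 - 85) = -72 + 23052*(-102) = -72 - 2351304 = -2351376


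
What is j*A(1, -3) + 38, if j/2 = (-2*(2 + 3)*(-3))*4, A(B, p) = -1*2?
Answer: -442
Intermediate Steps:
A(B, p) = -2
j = 240 (j = 2*((-2*(2 + 3)*(-3))*4) = 2*((-2*5*(-3))*4) = 2*(-10*(-3)*4) = 2*(30*4) = 2*120 = 240)
j*A(1, -3) + 38 = 240*(-2) + 38 = -480 + 38 = -442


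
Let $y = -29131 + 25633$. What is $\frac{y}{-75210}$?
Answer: $\frac{583}{12535} \approx 0.04651$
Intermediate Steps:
$y = -3498$
$\frac{y}{-75210} = - \frac{3498}{-75210} = \left(-3498\right) \left(- \frac{1}{75210}\right) = \frac{583}{12535}$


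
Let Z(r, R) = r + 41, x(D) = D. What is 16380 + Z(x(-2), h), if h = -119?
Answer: 16419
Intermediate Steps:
Z(r, R) = 41 + r
16380 + Z(x(-2), h) = 16380 + (41 - 2) = 16380 + 39 = 16419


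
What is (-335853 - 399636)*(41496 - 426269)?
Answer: 282996308997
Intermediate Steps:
(-335853 - 399636)*(41496 - 426269) = -735489*(-384773) = 282996308997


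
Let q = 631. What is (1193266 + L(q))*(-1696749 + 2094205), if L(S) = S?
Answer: 474521526032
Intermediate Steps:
(1193266 + L(q))*(-1696749 + 2094205) = (1193266 + 631)*(-1696749 + 2094205) = 1193897*397456 = 474521526032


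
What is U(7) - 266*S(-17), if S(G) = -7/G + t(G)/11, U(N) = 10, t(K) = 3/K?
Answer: -17814/187 ≈ -95.262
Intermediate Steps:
S(G) = -74/(11*G) (S(G) = -7/G + (3/G)/11 = -7/G + (3/G)*(1/11) = -7/G + 3/(11*G) = -74/(11*G))
U(7) - 266*S(-17) = 10 - (-19684)/(11*(-17)) = 10 - (-19684)*(-1)/(11*17) = 10 - 266*74/187 = 10 - 19684/187 = -17814/187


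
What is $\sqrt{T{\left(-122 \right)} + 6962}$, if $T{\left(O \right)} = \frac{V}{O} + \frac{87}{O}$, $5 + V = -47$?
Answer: $\frac{\sqrt{103618138}}{122} \approx 83.437$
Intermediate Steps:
$V = -52$ ($V = -5 - 47 = -52$)
$T{\left(O \right)} = \frac{35}{O}$ ($T{\left(O \right)} = - \frac{52}{O} + \frac{87}{O} = \frac{35}{O}$)
$\sqrt{T{\left(-122 \right)} + 6962} = \sqrt{\frac{35}{-122} + 6962} = \sqrt{35 \left(- \frac{1}{122}\right) + 6962} = \sqrt{- \frac{35}{122} + 6962} = \sqrt{\frac{849329}{122}} = \frac{\sqrt{103618138}}{122}$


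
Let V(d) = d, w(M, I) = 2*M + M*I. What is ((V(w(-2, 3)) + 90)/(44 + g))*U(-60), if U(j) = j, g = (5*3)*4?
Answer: -600/13 ≈ -46.154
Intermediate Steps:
w(M, I) = 2*M + I*M
g = 60 (g = 15*4 = 60)
((V(w(-2, 3)) + 90)/(44 + g))*U(-60) = ((-2*(2 + 3) + 90)/(44 + 60))*(-60) = ((-2*5 + 90)/104)*(-60) = ((-10 + 90)*(1/104))*(-60) = (80*(1/104))*(-60) = (10/13)*(-60) = -600/13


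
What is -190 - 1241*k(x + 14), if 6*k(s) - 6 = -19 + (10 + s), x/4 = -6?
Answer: 14993/6 ≈ 2498.8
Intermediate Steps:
x = -24 (x = 4*(-6) = -24)
k(s) = -½ + s/6 (k(s) = 1 + (-19 + (10 + s))/6 = 1 + (-9 + s)/6 = 1 + (-3/2 + s/6) = -½ + s/6)
-190 - 1241*k(x + 14) = -190 - 1241*(-½ + (-24 + 14)/6) = -190 - 1241*(-½ + (⅙)*(-10)) = -190 - 1241*(-½ - 5/3) = -190 - 1241*(-13/6) = -190 + 16133/6 = 14993/6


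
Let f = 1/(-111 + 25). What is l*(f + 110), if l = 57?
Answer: 539163/86 ≈ 6269.3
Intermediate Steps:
f = -1/86 (f = 1/(-86) = -1/86 ≈ -0.011628)
l*(f + 110) = 57*(-1/86 + 110) = 57*(9459/86) = 539163/86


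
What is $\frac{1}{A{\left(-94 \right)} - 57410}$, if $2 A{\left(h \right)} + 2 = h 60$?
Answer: $- \frac{1}{60231} \approx -1.6603 \cdot 10^{-5}$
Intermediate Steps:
$A{\left(h \right)} = -1 + 30 h$ ($A{\left(h \right)} = -1 + \frac{h 60}{2} = -1 + \frac{60 h}{2} = -1 + 30 h$)
$\frac{1}{A{\left(-94 \right)} - 57410} = \frac{1}{\left(-1 + 30 \left(-94\right)\right) - 57410} = \frac{1}{\left(-1 - 2820\right) - 57410} = \frac{1}{-2821 - 57410} = \frac{1}{-60231} = - \frac{1}{60231}$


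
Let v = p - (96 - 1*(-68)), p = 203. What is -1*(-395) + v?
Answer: 434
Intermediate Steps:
v = 39 (v = 203 - (96 - 1*(-68)) = 203 - (96 + 68) = 203 - 1*164 = 203 - 164 = 39)
-1*(-395) + v = -1*(-395) + 39 = 395 + 39 = 434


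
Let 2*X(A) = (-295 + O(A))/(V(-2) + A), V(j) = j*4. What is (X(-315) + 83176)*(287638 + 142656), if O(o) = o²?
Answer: 11538928706602/323 ≈ 3.5724e+10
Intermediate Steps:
V(j) = 4*j
X(A) = (-295 + A²)/(2*(-8 + A)) (X(A) = ((-295 + A²)/(4*(-2) + A))/2 = ((-295 + A²)/(-8 + A))/2 = (-295 + A²)/(2*(-8 + A)))
(X(-315) + 83176)*(287638 + 142656) = ((-295 + (-315)²)/(2*(-8 - 315)) + 83176)*(287638 + 142656) = ((½)*(-295 + 99225)/(-323) + 83176)*430294 = ((½)*(-1/323)*98930 + 83176)*430294 = (-49465/323 + 83176)*430294 = (26816383/323)*430294 = 11538928706602/323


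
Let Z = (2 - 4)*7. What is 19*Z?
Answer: -266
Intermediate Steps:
Z = -14 (Z = -2*7 = -14)
19*Z = 19*(-14) = -266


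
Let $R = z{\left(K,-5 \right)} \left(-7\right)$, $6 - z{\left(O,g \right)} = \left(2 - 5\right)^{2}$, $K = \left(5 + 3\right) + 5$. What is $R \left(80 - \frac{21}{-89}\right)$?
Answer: $\frac{149961}{89} \approx 1685.0$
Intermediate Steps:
$K = 13$ ($K = 8 + 5 = 13$)
$z{\left(O,g \right)} = -3$ ($z{\left(O,g \right)} = 6 - \left(2 - 5\right)^{2} = 6 - \left(-3\right)^{2} = 6 - 9 = -3$)
$R = 21$ ($R = \left(-3\right) \left(-7\right) = 21$)
$R \left(80 - \frac{21}{-89}\right) = 21 \left(80 - \frac{21}{-89}\right) = 21 \left(80 - - \frac{21}{89}\right) = 21 \left(80 + \frac{21}{89}\right) = 21 \cdot \frac{7141}{89} = \frac{149961}{89}$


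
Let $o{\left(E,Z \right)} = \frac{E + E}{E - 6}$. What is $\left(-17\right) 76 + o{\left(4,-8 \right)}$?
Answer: $-1296$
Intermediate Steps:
$o{\left(E,Z \right)} = \frac{2 E}{-6 + E}$
$\left(-17\right) 76 + o{\left(4,-8 \right)} = \left(-17\right) 76 + 2 \cdot 4 \frac{1}{-6 + 4} = -1292 + 2 \cdot 4 \frac{1}{-2} = -1292 + 2 \cdot 4 \left(- \frac{1}{2}\right) = -1292 - 4 = -1296$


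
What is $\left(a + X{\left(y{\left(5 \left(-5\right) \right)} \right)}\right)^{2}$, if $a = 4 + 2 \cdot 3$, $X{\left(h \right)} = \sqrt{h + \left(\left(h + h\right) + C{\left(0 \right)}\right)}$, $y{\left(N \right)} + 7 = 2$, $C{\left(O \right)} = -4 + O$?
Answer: $\left(10 + i \sqrt{19}\right)^{2} \approx 81.0 + 87.178 i$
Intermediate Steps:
$y{\left(N \right)} = -5$ ($y{\left(N \right)} = -7 + 2 = -5$)
$X{\left(h \right)} = \sqrt{-4 + 3 h}$ ($X{\left(h \right)} = \sqrt{h + \left(\left(h + h\right) + \left(-4 + 0\right)\right)} = \sqrt{h + \left(2 h - 4\right)} = \sqrt{h + \left(-4 + 2 h\right)} = \sqrt{-4 + 3 h}$)
$a = 10$ ($a = 4 + 6 = 10$)
$\left(a + X{\left(y{\left(5 \left(-5\right) \right)} \right)}\right)^{2} = \left(10 + \sqrt{-4 + 3 \left(-5\right)}\right)^{2} = \left(10 + \sqrt{-4 - 15}\right)^{2} = \left(10 + \sqrt{-19}\right)^{2} = \left(10 + i \sqrt{19}\right)^{2}$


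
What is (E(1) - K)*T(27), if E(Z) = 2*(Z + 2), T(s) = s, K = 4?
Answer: 54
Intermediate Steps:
E(Z) = 4 + 2*Z (E(Z) = 2*(2 + Z) = 4 + 2*Z)
(E(1) - K)*T(27) = ((4 + 2*1) - 1*4)*27 = ((4 + 2) - 4)*27 = (6 - 4)*27 = 2*27 = 54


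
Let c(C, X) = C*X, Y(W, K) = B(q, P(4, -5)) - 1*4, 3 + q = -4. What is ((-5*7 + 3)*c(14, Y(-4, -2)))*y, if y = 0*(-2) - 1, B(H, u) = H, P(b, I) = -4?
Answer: -4928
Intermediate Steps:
q = -7 (q = -3 - 4 = -7)
Y(W, K) = -11 (Y(W, K) = -7 - 1*4 = -7 - 4 = -11)
y = -1 (y = 0 - 1 = -1)
((-5*7 + 3)*c(14, Y(-4, -2)))*y = ((-5*7 + 3)*(14*(-11)))*(-1) = ((-35 + 3)*(-154))*(-1) = -32*(-154)*(-1) = 4928*(-1) = -4928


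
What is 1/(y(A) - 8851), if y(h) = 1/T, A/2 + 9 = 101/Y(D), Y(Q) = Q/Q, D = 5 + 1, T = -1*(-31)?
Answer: -31/274380 ≈ -0.00011298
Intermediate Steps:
T = 31
D = 6
Y(Q) = 1
A = 184 (A = -18 + 2*(101/1) = -18 + 2*(101*1) = -18 + 2*101 = -18 + 202 = 184)
y(h) = 1/31
1/(y(A) - 8851) = 1/(1/31 - 8851) = 1/(-274380/31) = -31/274380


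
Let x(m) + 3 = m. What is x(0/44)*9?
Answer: -27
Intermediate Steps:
x(m) = -3 + m
x(0/44)*9 = (-3 + 0/44)*9 = (-3 + 0*(1/44))*9 = (-3 + 0)*9 = -3*9 = -27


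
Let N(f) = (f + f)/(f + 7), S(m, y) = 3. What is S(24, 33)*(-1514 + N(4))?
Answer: -49938/11 ≈ -4539.8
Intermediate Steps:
N(f) = 2*f/(7 + f) (N(f) = (2*f)/(7 + f) = 2*f/(7 + f))
S(24, 33)*(-1514 + N(4)) = 3*(-1514 + 2*4/(7 + 4)) = 3*(-1514 + 2*4/11) = 3*(-1514 + 2*4*(1/11)) = 3*(-1514 + 8/11) = 3*(-16646/11) = -49938/11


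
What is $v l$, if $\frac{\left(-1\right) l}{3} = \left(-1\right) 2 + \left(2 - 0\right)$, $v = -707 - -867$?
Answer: $0$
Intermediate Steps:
$v = 160$ ($v = -707 + 867 = 160$)
$l = 0$ ($l = - 3 \left(\left(-1\right) 2 + \left(2 - 0\right)\right) = - 3 \left(-2 + \left(2 + 0\right)\right) = - 3 \left(-2 + 2\right) = \left(-3\right) 0 = 0$)
$v l = 160 \cdot 0 = 0$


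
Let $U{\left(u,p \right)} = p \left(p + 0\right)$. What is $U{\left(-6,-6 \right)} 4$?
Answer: $144$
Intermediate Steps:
$U{\left(u,p \right)} = p^{2}$ ($U{\left(u,p \right)} = p p = p^{2}$)
$U{\left(-6,-6 \right)} 4 = \left(-6\right)^{2} \cdot 4 = 36 \cdot 4 = 144$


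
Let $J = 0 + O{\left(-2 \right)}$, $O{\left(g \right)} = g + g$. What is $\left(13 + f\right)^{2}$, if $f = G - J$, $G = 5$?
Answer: $484$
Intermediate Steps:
$O{\left(g \right)} = 2 g$
$J = -4$ ($J = 0 + 2 \left(-2\right) = 0 - 4 = -4$)
$f = 9$ ($f = 5 - -4 = 5 + 4 = 9$)
$\left(13 + f\right)^{2} = \left(13 + 9\right)^{2} = 22^{2} = 484$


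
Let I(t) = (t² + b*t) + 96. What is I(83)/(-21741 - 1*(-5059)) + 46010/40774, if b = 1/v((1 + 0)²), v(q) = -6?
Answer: 76309969/107398716 ≈ 0.71053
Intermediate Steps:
b = -⅙ (b = 1/(-6) = -⅙ ≈ -0.16667)
I(t) = 96 + t² - t/6 (I(t) = (t² - t/6) + 96 = 96 + t² - t/6)
I(83)/(-21741 - 1*(-5059)) + 46010/40774 = (96 + 83² - ⅙*83)/(-21741 - 1*(-5059)) + 46010/40774 = (96 + 6889 - 83/6)/(-21741 + 5059) + 46010*(1/40774) = (41827/6)/(-16682) + 23005/20387 = (41827/6)*(-1/16682) + 23005/20387 = -41827/100092 + 23005/20387 = 76309969/107398716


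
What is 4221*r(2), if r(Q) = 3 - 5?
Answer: -8442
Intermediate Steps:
r(Q) = -2
4221*r(2) = 4221*(-2) = -8442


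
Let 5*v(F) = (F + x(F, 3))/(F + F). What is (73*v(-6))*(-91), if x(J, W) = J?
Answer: -6643/5 ≈ -1328.6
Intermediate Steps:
v(F) = ⅕ (v(F) = ((F + F)/(F + F))/5 = ((2*F)/((2*F)))/5 = ((2*F)*(1/(2*F)))/5 = (⅕)*1 = ⅕)
(73*v(-6))*(-91) = (73*(⅕))*(-91) = (73/5)*(-91) = -6643/5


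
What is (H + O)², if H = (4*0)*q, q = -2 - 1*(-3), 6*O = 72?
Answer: 144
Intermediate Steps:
O = 12 (O = (⅙)*72 = 12)
q = 1 (q = -2 + 3 = 1)
H = 0 (H = (4*0)*1 = 0*1 = 0)
(H + O)² = (0 + 12)² = 12² = 144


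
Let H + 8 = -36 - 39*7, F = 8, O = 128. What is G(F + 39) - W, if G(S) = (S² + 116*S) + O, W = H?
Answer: 8106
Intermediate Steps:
H = -317 (H = -8 + (-36 - 39*7) = -8 + (-36 - 273) = -8 - 309 = -317)
W = -317
G(S) = 128 + S² + 116*S (G(S) = (S² + 116*S) + 128 = 128 + S² + 116*S)
G(F + 39) - W = (128 + (8 + 39)² + 116*(8 + 39)) - 1*(-317) = (128 + 47² + 116*47) + 317 = (128 + 2209 + 5452) + 317 = 7789 + 317 = 8106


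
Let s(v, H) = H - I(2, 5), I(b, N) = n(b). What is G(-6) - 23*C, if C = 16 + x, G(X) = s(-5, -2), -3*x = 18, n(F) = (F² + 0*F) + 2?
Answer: -238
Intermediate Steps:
n(F) = 2 + F² (n(F) = (F² + 0) + 2 = F² + 2 = 2 + F²)
x = -6 (x = -⅓*18 = -6)
I(b, N) = 2 + b²
s(v, H) = -6 + H (s(v, H) = H - (2 + 2²) = H - (2 + 4) = H - 1*6 = H - 6 = -6 + H)
G(X) = -8 (G(X) = -6 - 2 = -8)
C = 10 (C = 16 - 6 = 10)
G(-6) - 23*C = -8 - 23*10 = -8 - 230 = -238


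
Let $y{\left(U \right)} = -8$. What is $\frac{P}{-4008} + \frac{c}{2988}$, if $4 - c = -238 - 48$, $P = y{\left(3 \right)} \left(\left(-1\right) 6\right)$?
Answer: $\frac{21227}{249498} \approx 0.085079$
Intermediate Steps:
$P = 48$ ($P = - 8 \left(\left(-1\right) 6\right) = \left(-8\right) \left(-6\right) = 48$)
$c = 290$ ($c = 4 - \left(-238 - 48\right) = 4 - -286 = 4 + 286 = 290$)
$\frac{P}{-4008} + \frac{c}{2988} = \frac{48}{-4008} + \frac{290}{2988} = 48 \left(- \frac{1}{4008}\right) + 290 \cdot \frac{1}{2988} = - \frac{2}{167} + \frac{145}{1494} = \frac{21227}{249498}$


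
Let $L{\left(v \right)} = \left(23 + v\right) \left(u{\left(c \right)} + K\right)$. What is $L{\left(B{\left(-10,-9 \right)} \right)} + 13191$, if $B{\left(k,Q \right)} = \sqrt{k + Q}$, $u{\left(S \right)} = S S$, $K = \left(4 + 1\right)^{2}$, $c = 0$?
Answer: $13766 + 25 i \sqrt{19} \approx 13766.0 + 108.97 i$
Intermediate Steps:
$K = 25$ ($K = 5^{2} = 25$)
$u{\left(S \right)} = S^{2}$
$B{\left(k,Q \right)} = \sqrt{Q + k}$
$L{\left(v \right)} = 575 + 25 v$ ($L{\left(v \right)} = \left(23 + v\right) \left(0^{2} + 25\right) = \left(23 + v\right) \left(0 + 25\right) = \left(23 + v\right) 25 = 575 + 25 v$)
$L{\left(B{\left(-10,-9 \right)} \right)} + 13191 = \left(575 + 25 \sqrt{-9 - 10}\right) + 13191 = \left(575 + 25 \sqrt{-19}\right) + 13191 = \left(575 + 25 i \sqrt{19}\right) + 13191 = 13766 + 25 i \sqrt{19}$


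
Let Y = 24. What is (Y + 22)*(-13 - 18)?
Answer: -1426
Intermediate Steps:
(Y + 22)*(-13 - 18) = (24 + 22)*(-13 - 18) = 46*(-31) = -1426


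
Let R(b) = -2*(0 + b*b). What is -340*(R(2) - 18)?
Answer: 8840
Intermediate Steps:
R(b) = -2*b² (R(b) = -2*(0 + b²) = -2*b²)
-340*(R(2) - 18) = -340*(-2*2² - 18) = -340*(-2*4 - 18) = -340*(-8 - 18) = -340*(-26) = 8840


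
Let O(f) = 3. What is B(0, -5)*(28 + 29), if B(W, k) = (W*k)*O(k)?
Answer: 0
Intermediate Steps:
B(W, k) = 3*W*k (B(W, k) = (W*k)*3 = 3*W*k)
B(0, -5)*(28 + 29) = (3*0*(-5))*(28 + 29) = 0*57 = 0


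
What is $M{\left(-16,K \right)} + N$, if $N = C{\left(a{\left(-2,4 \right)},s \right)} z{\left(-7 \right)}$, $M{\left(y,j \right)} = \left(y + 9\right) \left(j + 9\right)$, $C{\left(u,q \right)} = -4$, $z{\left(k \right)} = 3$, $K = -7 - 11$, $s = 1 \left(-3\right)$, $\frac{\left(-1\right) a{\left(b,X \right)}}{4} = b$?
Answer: $51$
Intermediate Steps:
$a{\left(b,X \right)} = - 4 b$
$s = -3$
$K = -18$
$M{\left(y,j \right)} = \left(9 + j\right) \left(9 + y\right)$ ($M{\left(y,j \right)} = \left(9 + y\right) \left(9 + j\right) = \left(9 + j\right) \left(9 + y\right)$)
$N = -12$ ($N = \left(-4\right) 3 = -12$)
$M{\left(-16,K \right)} + N = \left(81 + 9 \left(-18\right) + 9 \left(-16\right) - -288\right) - 12 = \left(81 - 162 - 144 + 288\right) - 12 = 63 - 12 = 51$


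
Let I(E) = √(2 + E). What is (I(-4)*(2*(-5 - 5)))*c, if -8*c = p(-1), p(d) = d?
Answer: -5*I*√2/2 ≈ -3.5355*I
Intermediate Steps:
c = ⅛ (c = -⅛*(-1) = ⅛ ≈ 0.12500)
(I(-4)*(2*(-5 - 5)))*c = (√(2 - 4)*(2*(-5 - 5)))*(⅛) = (√(-2)*(2*(-10)))*(⅛) = ((I*√2)*(-20))*(⅛) = -20*I*√2*(⅛) = -5*I*√2/2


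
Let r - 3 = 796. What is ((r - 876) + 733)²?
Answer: 430336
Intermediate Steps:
r = 799 (r = 3 + 796 = 799)
((r - 876) + 733)² = ((799 - 876) + 733)² = (-77 + 733)² = 656² = 430336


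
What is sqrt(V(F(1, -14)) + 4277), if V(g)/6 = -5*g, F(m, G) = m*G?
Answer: sqrt(4697) ≈ 68.535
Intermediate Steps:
F(m, G) = G*m
V(g) = -30*g (V(g) = 6*(-5*g) = -30*g)
sqrt(V(F(1, -14)) + 4277) = sqrt(-(-420) + 4277) = sqrt(-30*(-14) + 4277) = sqrt(420 + 4277) = sqrt(4697)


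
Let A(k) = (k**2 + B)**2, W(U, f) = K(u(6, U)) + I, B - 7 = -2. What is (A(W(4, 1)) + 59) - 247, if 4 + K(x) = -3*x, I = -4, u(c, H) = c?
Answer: 463573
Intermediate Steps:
K(x) = -4 - 3*x
B = 5 (B = 7 - 2 = 5)
W(U, f) = -26 (W(U, f) = (-4 - 3*6) - 4 = (-4 - 18) - 4 = -22 - 4 = -26)
A(k) = (5 + k**2)**2 (A(k) = (k**2 + 5)**2 = (5 + k**2)**2)
(A(W(4, 1)) + 59) - 247 = ((5 + (-26)**2)**2 + 59) - 247 = ((5 + 676)**2 + 59) - 247 = (681**2 + 59) - 247 = (463761 + 59) - 247 = 463820 - 247 = 463573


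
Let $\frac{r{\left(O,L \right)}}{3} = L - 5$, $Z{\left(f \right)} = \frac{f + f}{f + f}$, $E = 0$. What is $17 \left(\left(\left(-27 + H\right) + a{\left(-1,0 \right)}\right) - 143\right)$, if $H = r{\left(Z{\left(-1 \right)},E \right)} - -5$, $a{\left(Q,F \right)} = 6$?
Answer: $-2958$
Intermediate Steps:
$Z{\left(f \right)} = 1$ ($Z{\left(f \right)} = \frac{2 f}{2 f} = 2 f \frac{1}{2 f} = 1$)
$r{\left(O,L \right)} = -15 + 3 L$ ($r{\left(O,L \right)} = 3 \left(L - 5\right) = 3 \left(-5 + L\right) = -15 + 3 L$)
$H = -10$ ($H = \left(-15 + 3 \cdot 0\right) - -5 = \left(-15 + 0\right) + 5 = -15 + 5 = -10$)
$17 \left(\left(\left(-27 + H\right) + a{\left(-1,0 \right)}\right) - 143\right) = 17 \left(\left(\left(-27 - 10\right) + 6\right) - 143\right) = 17 \left(\left(-37 + 6\right) - 143\right) = 17 \left(-31 - 143\right) = 17 \left(-174\right) = -2958$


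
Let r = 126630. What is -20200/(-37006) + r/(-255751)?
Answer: 240050210/4732160753 ≈ 0.050727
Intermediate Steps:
-20200/(-37006) + r/(-255751) = -20200/(-37006) + 126630/(-255751) = -20200*(-1/37006) + 126630*(-1/255751) = 10100/18503 - 126630/255751 = 240050210/4732160753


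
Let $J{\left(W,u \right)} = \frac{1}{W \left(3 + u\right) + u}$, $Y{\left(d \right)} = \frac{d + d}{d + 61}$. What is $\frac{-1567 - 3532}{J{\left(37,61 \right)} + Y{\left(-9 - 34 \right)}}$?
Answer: $\frac{111469239}{104438} \approx 1067.3$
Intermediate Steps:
$Y{\left(d \right)} = \frac{2 d}{61 + d}$
$J{\left(W,u \right)} = \frac{1}{u + W \left(3 + u\right)}$
$\frac{-1567 - 3532}{J{\left(37,61 \right)} + Y{\left(-9 - 34 \right)}} = \frac{-1567 - 3532}{\frac{1}{61 + 3 \cdot 37 + 37 \cdot 61} + \frac{2 \left(-9 - 34\right)}{61 - 43}} = - \frac{5099}{\frac{1}{61 + 111 + 2257} + 2 \left(-43\right) \frac{1}{61 - 43}} = - \frac{5099}{\frac{1}{2429} + 2 \left(-43\right) \frac{1}{18}} = - \frac{5099}{\frac{1}{2429} - \frac{43}{9}} = - \frac{5099}{- \frac{104438}{21861}} = \left(-5099\right) \left(- \frac{21861}{104438}\right) = \frac{111469239}{104438}$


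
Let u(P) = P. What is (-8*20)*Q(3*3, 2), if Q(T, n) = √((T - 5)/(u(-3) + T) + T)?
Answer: -160*√87/3 ≈ -497.46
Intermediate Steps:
Q(T, n) = √(T + (-5 + T)/(-3 + T)) (Q(T, n) = √((T - 5)/(-3 + T) + T) = √((-5 + T)/(-3 + T) + T) = √(T + (-5 + T)/(-3 + T)))
(-8*20)*Q(3*3, 2) = (-8*20)*√((-5 + 3*3 + (3*3)*(-3 + 3*3))/(-3 + 3*3)) = -160*√(-5 + 9 + 9*(-3 + 9))/√(-3 + 9) = -160*√6*√(-5 + 9 + 9*6)/6 = -160*√6*√(-5 + 9 + 54)/6 = -160*√87/3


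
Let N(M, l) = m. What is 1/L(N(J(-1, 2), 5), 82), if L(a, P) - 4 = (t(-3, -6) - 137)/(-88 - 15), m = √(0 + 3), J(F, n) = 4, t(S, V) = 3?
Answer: 103/546 ≈ 0.18864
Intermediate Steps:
m = √3 ≈ 1.7320
N(M, l) = √3
L(a, P) = 546/103 (L(a, P) = 4 + (3 - 137)/(-88 - 15) = 4 - 134/(-103) = 4 - 134*(-1/103) = 4 + 134/103 = 546/103)
1/L(N(J(-1, 2), 5), 82) = 1/(546/103) = 103/546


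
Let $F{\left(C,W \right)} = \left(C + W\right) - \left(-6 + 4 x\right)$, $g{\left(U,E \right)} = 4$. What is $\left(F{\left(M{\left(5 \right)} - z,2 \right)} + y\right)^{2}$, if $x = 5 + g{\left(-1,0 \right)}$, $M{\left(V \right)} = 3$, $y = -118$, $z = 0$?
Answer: $20449$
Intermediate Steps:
$x = 9$ ($x = 5 + 4 = 9$)
$F{\left(C,W \right)} = -30 + C + W$ ($F{\left(C,W \right)} = \left(C + W\right) + \left(\left(-4\right) 9 + 6\right) = \left(C + W\right) + \left(-36 + 6\right) = \left(C + W\right) - 30 = -30 + C + W$)
$\left(F{\left(M{\left(5 \right)} - z,2 \right)} + y\right)^{2} = \left(\left(-30 + \left(3 - 0\right) + 2\right) - 118\right)^{2} = \left(\left(-30 + \left(3 + 0\right) + 2\right) - 118\right)^{2} = \left(\left(-30 + 3 + 2\right) - 118\right)^{2} = \left(-25 - 118\right)^{2} = \left(-143\right)^{2} = 20449$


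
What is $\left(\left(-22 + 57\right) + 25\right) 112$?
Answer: $6720$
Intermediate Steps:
$\left(\left(-22 + 57\right) + 25\right) 112 = \left(35 + 25\right) 112 = 60 \cdot 112 = 6720$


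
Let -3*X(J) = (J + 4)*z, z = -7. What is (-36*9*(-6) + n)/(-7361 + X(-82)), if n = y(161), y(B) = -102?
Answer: -1842/7543 ≈ -0.24420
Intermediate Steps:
n = -102
X(J) = 28/3 + 7*J/3 (X(J) = -(J + 4)*(-7)/3 = -(4 + J)*(-7)/3 = -(-28 - 7*J)/3 = 28/3 + 7*J/3)
(-36*9*(-6) + n)/(-7361 + X(-82)) = (-36*9*(-6) - 102)/(-7361 + (28/3 + (7/3)*(-82))) = (-324*(-6) - 102)/(-7361 + (28/3 - 574/3)) = (1944 - 102)/(-7361 - 182) = 1842/(-7543) = 1842*(-1/7543) = -1842/7543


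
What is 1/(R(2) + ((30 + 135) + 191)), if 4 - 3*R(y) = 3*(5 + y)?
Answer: 3/1051 ≈ 0.0028544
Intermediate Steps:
R(y) = -11/3 - y (R(y) = 4/3 - (5 + y) = 4/3 - (15 + 3*y)/3 = 4/3 + (-5 - y) = -11/3 - y)
1/(R(2) + ((30 + 135) + 191)) = 1/((-11/3 - 1*2) + ((30 + 135) + 191)) = 1/((-11/3 - 2) + (165 + 191)) = 1/(-17/3 + 356) = 1/(1051/3) = 3/1051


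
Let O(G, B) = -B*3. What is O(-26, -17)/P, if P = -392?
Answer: -51/392 ≈ -0.13010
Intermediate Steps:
O(G, B) = -3*B
O(-26, -17)/P = -3*(-17)/(-392) = 51*(-1/392) = -51/392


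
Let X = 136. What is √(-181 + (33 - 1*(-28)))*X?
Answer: 272*I*√30 ≈ 1489.8*I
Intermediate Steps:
√(-181 + (33 - 1*(-28)))*X = √(-181 + (33 - 1*(-28)))*136 = √(-181 + (33 + 28))*136 = √(-181 + 61)*136 = √(-120)*136 = (2*I*√30)*136 = 272*I*√30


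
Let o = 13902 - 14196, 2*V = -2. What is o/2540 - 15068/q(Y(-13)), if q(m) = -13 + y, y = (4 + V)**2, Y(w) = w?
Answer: 4783943/1270 ≈ 3766.9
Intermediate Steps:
V = -1 (V = (1/2)*(-2) = -1)
y = 9 (y = (4 - 1)**2 = 3**2 = 9)
q(m) = -4 (q(m) = -13 + 9 = -4)
o = -294
o/2540 - 15068/q(Y(-13)) = -294/2540 - 15068/(-4) = -294*1/2540 - 15068*(-1/4) = -147/1270 + 3767 = 4783943/1270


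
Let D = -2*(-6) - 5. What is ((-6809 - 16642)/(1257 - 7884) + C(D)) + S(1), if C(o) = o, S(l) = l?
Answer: 25489/2209 ≈ 11.539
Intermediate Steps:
D = 7 (D = 12 - 5 = 7)
((-6809 - 16642)/(1257 - 7884) + C(D)) + S(1) = ((-6809 - 16642)/(1257 - 7884) + 7) + 1 = (-23451/(-6627) + 7) + 1 = (-23451*(-1/6627) + 7) + 1 = (7817/2209 + 7) + 1 = 23280/2209 + 1 = 25489/2209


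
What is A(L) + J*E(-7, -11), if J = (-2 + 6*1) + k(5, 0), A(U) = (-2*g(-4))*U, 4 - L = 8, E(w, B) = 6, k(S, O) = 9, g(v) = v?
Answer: 46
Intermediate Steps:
L = -4 (L = 4 - 1*8 = 4 - 8 = -4)
A(U) = 8*U (A(U) = (-2*(-4))*U = 8*U)
J = 13 (J = (-2 + 6*1) + 9 = (-2 + 6) + 9 = 4 + 9 = 13)
A(L) + J*E(-7, -11) = 8*(-4) + 13*6 = -32 + 78 = 46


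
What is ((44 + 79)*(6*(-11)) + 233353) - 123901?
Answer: 101334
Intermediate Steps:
((44 + 79)*(6*(-11)) + 233353) - 123901 = (123*(-66) + 233353) - 123901 = (-8118 + 233353) - 123901 = 225235 - 123901 = 101334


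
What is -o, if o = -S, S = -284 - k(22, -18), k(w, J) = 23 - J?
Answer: -325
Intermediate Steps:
S = -325 (S = -284 - (23 - 1*(-18)) = -284 - (23 + 18) = -284 - 1*41 = -284 - 41 = -325)
o = 325 (o = -1*(-325) = 325)
-o = -1*325 = -325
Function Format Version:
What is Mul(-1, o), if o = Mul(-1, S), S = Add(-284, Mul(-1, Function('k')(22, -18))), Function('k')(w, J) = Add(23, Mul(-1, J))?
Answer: -325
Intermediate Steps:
S = -325 (S = Add(-284, Mul(-1, Add(23, Mul(-1, -18)))) = Add(-284, Mul(-1, Add(23, 18))) = Add(-284, Mul(-1, 41)) = Add(-284, -41) = -325)
o = 325 (o = Mul(-1, -325) = 325)
Mul(-1, o) = Mul(-1, 325) = -325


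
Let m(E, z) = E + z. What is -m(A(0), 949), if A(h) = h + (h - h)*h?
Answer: -949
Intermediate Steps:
A(h) = h (A(h) = h + 0*h = h + 0 = h)
-m(A(0), 949) = -(0 + 949) = -1*949 = -949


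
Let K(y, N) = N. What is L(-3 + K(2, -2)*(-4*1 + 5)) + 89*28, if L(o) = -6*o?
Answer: 2522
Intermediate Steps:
L(-3 + K(2, -2)*(-4*1 + 5)) + 89*28 = -6*(-3 - 2*(-4*1 + 5)) + 89*28 = -6*(-3 - 2*(-4 + 5)) + 2492 = -6*(-3 - 2*1) + 2492 = -6*(-3 - 2) + 2492 = -6*(-5) + 2492 = 30 + 2492 = 2522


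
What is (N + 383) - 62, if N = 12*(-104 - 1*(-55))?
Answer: -267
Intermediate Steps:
N = -588 (N = 12*(-104 + 55) = 12*(-49) = -588)
(N + 383) - 62 = (-588 + 383) - 62 = -205 - 62 = -267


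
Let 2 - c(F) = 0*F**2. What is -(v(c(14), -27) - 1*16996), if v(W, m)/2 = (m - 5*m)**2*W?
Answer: -29660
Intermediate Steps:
c(F) = 2 (c(F) = 2 - 0*F**2 = 2 - 1*0 = 2 + 0 = 2)
v(W, m) = 32*W*m**2 (v(W, m) = 2*((m - 5*m)**2*W) = 2*((-4*m)**2*W) = 2*((16*m**2)*W) = 2*(16*W*m**2) = 32*W*m**2)
-(v(c(14), -27) - 1*16996) = -(32*2*(-27)**2 - 1*16996) = -(32*2*729 - 16996) = -(46656 - 16996) = -1*29660 = -29660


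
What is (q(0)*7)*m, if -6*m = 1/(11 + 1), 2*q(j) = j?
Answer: 0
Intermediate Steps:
q(j) = j/2
m = -1/72 (m = -1/(6*(11 + 1)) = -1/6/12 = -1/6*1/12 = -1/72 ≈ -0.013889)
(q(0)*7)*m = (((1/2)*0)*7)*(-1/72) = (0*7)*(-1/72) = 0*(-1/72) = 0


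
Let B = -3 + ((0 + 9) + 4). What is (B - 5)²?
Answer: 25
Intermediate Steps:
B = 10 (B = -3 + (9 + 4) = -3 + 13 = 10)
(B - 5)² = (10 - 5)² = 5² = 25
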